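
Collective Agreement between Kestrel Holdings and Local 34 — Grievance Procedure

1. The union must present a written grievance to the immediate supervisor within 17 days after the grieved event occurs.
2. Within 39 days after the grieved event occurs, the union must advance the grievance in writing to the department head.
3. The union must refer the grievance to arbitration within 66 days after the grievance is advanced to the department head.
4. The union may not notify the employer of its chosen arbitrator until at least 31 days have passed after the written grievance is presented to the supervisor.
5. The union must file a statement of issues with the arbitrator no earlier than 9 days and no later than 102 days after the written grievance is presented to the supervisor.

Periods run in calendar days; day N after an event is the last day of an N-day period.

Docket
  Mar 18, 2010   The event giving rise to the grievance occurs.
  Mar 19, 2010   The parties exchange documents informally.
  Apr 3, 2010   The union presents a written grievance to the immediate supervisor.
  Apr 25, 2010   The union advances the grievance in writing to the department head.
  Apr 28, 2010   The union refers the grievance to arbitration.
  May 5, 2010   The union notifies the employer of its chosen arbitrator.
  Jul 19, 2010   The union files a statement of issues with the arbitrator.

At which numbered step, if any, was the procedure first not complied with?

Step 1 — counting 17 days from Mar 18, 2010 (when the grieved event occurs) gives a deadline of Apr 4, 2010; done Apr 3, 2010 — timely.
Step 2 — counting 39 days from Mar 18, 2010 (when the grieved event occurs) gives a deadline of Apr 26, 2010; done Apr 25, 2010 — timely.
Step 3 — counting 66 days from Apr 25, 2010 (when the grievance is advanced to the department head) gives a deadline of Jun 30, 2010; done Apr 28, 2010 — timely.
Step 4 — must wait 31 days from Apr 3, 2010 (when the written grievance is presented to the supervisor), so not before May 4, 2010; May 5, 2010 is on or after that date.
Step 5 — 9 and 102 days from Apr 3, 2010 (when the written grievance is presented to the supervisor) are Apr 12, 2010 and Jul 14, 2010 respectively; Jul 19, 2010 is 5 days past the end of the window.
The analysis stops there.

Step 5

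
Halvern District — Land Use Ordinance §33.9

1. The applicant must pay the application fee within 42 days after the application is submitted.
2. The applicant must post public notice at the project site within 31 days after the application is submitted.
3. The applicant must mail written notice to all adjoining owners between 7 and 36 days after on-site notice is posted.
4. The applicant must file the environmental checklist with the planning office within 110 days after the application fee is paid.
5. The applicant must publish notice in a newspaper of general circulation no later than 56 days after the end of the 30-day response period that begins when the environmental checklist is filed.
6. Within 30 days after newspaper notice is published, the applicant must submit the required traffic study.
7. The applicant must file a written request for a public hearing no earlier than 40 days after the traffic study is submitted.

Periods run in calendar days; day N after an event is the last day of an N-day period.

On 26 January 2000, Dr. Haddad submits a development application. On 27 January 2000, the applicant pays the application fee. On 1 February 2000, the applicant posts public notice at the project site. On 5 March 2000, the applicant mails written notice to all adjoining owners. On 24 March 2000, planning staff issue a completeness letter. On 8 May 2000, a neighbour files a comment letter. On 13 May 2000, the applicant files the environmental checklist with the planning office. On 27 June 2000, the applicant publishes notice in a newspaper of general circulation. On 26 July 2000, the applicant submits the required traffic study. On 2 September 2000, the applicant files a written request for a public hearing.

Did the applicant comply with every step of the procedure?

Step 1 — counting 42 days from 26 January 2000 (when the application is submitted) gives a deadline of 8 March 2000; done 27 January 2000 — timely.
Step 2 — counting 31 days from 26 January 2000 (when the application is submitted) gives a deadline of 26 February 2000; 1 February 2000 is within that limit.
Step 3 — 7 and 36 days from 1 February 2000 (when on-site notice is posted) are 8 February 2000 and 8 March 2000 respectively; done 5 March 2000, which is between those dates.
Step 4 — counting 110 days from 27 January 2000 (when the application fee is paid) gives a deadline of 16 May 2000; 13 May 2000 is within that limit.
Step 5 — counting 56 days from 12 June 2000 (end of the 30-day response period, which began when the environmental checklist is filed on 13 May 2000) gives a deadline of 7 August 2000; 27 June 2000 is within that limit.
Step 6 — counting 30 days from 27 June 2000 (when newspaper notice is published) gives a deadline of 27 July 2000; 26 July 2000 is within that limit.
Step 7 — must wait 40 days from 26 July 2000 (when the traffic study is submitted), so not before 4 September 2000; acted on 2 September 2000, 2 days prematurely.

No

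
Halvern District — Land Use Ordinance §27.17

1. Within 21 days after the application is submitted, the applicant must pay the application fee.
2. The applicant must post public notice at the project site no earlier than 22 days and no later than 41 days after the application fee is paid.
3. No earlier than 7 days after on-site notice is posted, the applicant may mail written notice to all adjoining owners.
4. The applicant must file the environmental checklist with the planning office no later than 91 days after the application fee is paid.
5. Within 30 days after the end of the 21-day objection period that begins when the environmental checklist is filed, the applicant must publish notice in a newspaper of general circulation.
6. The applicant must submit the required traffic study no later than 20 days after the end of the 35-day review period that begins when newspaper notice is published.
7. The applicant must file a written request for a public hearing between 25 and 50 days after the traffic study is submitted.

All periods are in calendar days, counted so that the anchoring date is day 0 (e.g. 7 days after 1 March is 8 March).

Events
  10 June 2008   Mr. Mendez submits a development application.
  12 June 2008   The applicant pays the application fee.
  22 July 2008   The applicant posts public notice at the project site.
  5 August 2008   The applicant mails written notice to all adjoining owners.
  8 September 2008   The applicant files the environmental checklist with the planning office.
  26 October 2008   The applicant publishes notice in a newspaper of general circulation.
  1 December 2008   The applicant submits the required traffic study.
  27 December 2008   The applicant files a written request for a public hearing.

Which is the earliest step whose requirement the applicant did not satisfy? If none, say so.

None — every step was satisfied

Step 1 — counting 21 days from 10 June 2008 (when the application is submitted) gives a deadline of 1 July 2008; 12 June 2008 is within that limit.
Step 2 — 22 and 41 days from 12 June 2008 (when the application fee is paid) are 4 July 2008 and 23 July 2008 respectively; done 22 July 2008 — within the window.
Step 3 — must wait 7 days from 22 July 2008 (when on-site notice is posted), so not before 29 July 2008; 5 August 2008 is on or after that date.
Step 4 — counting 91 days from 12 June 2008 (when the application fee is paid) gives a deadline of 11 September 2008; done 8 September 2008 — timely.
Step 5 — counting 30 days from 29 September 2008 (end of the 21-day objection period, which began when the environmental checklist is filed on 8 September 2008) gives a deadline of 29 October 2008; done 26 October 2008 — timely.
Step 6 — counting 20 days from 30 November 2008 (end of the 35-day review period, which began when newspaper notice is published on 26 October 2008) gives a deadline of 20 December 2008; completed 1 December 2008, before the deadline.
Step 7 — 25 and 50 days from 1 December 2008 (when the traffic study is submitted) are 26 December 2008 and 20 January 2009 respectively; 27 December 2008 falls inside that range.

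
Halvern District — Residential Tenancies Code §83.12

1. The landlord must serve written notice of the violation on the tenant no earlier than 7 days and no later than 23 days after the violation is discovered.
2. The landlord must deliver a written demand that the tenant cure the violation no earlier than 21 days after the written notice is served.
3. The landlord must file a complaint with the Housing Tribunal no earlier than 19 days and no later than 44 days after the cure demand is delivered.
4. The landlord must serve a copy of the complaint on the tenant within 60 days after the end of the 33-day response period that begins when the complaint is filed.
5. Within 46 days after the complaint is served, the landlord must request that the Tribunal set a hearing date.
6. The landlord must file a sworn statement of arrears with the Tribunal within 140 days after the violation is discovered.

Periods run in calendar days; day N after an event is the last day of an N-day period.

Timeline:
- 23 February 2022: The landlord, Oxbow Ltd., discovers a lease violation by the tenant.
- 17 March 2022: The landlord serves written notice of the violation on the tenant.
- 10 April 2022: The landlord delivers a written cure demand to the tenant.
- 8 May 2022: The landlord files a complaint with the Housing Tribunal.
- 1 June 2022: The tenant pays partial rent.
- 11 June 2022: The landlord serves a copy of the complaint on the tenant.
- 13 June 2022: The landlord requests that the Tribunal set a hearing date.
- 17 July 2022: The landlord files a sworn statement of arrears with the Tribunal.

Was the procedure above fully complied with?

(1) the permitted window runs from 23 February 2022 + 7 = 2 March 2022 to 23 February 2022 + 23 = 18 March 2022; done 17 March 2022 — within the window.
(2) permitted from 17 March 2022 + 21 days = 7 April 2022 onward; done 10 April 2022 — permitted.
(3) the permitted window runs from 10 April 2022 + 19 = 29 April 2022 to 10 April 2022 + 44 = 24 May 2022; done 8 May 2022, which is between those dates.
(4) due by 10 June 2022 + 60 days = 9 August 2022; completed 11 June 2022, before the deadline.
(5) due by 11 June 2022 + 46 days = 27 July 2022; completed 13 June 2022, before the deadline.
(6) due by 23 February 2022 + 140 days = 13 July 2022; done 17 July 2022 — 4 days late.
The analysis stops there.

No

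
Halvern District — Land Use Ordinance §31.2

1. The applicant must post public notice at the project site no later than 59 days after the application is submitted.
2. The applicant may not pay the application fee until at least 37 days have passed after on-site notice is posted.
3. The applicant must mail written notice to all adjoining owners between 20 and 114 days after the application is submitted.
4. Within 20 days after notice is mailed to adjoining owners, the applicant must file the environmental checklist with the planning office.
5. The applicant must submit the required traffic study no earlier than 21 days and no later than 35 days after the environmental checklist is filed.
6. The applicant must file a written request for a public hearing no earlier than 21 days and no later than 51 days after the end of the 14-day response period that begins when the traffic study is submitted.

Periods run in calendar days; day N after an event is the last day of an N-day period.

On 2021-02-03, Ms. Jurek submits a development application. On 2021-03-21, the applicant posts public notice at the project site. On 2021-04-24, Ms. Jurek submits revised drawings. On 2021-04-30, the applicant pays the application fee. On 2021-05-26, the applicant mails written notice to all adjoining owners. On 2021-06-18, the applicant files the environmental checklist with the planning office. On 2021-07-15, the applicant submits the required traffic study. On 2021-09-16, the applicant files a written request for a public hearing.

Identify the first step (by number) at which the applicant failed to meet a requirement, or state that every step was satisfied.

Step 1 — counting 59 days from 2021-02-03 (when the application is submitted) gives a deadline of 2021-04-03; done 2021-03-21 — timely.
Step 2 — must wait 37 days from 2021-03-21 (when on-site notice is posted), so not before 2021-04-27; 2021-04-30 is on or after that date.
Step 3 — 20 and 114 days from 2021-02-03 (when the application is submitted) are 2021-02-23 and 2021-05-28 respectively; 2021-05-26 falls inside that range.
Step 4 — counting 20 days from 2021-05-26 (when notice is mailed to adjoining owners) gives a deadline of 2021-06-15; 2021-06-18 misses that deadline by 3 days.
No need to go further; step 4 was not satisfied.

Step 4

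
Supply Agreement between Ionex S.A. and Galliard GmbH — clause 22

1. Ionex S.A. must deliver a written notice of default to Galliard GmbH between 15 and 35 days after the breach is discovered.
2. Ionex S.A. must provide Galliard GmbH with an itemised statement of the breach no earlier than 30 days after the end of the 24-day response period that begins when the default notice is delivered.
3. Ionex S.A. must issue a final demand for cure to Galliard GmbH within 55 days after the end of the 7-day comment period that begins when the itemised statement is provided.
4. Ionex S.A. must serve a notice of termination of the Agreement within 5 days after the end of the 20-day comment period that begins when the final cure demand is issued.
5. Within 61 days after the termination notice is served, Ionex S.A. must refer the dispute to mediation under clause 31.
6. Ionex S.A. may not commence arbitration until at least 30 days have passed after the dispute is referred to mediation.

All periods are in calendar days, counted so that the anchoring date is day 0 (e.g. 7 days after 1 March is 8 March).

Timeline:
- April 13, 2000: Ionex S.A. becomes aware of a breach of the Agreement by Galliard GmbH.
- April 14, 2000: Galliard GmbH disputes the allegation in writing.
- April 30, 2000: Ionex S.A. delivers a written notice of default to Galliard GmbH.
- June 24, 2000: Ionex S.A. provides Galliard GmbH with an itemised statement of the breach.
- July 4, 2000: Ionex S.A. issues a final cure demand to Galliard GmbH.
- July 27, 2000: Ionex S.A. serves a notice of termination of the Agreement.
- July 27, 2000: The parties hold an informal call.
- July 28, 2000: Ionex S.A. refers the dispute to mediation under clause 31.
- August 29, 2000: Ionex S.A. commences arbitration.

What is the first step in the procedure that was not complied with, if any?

None — every step was satisfied

Step 1 — 15 and 35 days from April 13, 2000 (when the breach is discovered) are April 28, 2000 and May 18, 2000 respectively; April 30, 2000 falls inside that range.
Step 2 — must wait 30 days from May 24, 2000 (end of the 24-day response period, which began when the default notice is delivered on April 30, 2000), so not before June 23, 2000; done June 24, 2000 — permitted.
Step 3 — counting 55 days from July 1, 2000 (end of the 7-day comment period, which began when the itemised statement is provided on June 24, 2000) gives a deadline of August 25, 2000; July 4, 2000 is within that limit.
Step 4 — counting 5 days from July 24, 2000 (end of the 20-day comment period, which began when the final cure demand is issued on July 4, 2000) gives a deadline of July 29, 2000; July 27, 2000 is within that limit.
Step 5 — counting 61 days from July 27, 2000 (when the termination notice is served) gives a deadline of September 26, 2000; completed July 28, 2000, before the deadline.
Step 6 — must wait 30 days from July 28, 2000 (when the dispute is referred to mediation), so not before August 27, 2000; August 29, 2000 is on or after that date.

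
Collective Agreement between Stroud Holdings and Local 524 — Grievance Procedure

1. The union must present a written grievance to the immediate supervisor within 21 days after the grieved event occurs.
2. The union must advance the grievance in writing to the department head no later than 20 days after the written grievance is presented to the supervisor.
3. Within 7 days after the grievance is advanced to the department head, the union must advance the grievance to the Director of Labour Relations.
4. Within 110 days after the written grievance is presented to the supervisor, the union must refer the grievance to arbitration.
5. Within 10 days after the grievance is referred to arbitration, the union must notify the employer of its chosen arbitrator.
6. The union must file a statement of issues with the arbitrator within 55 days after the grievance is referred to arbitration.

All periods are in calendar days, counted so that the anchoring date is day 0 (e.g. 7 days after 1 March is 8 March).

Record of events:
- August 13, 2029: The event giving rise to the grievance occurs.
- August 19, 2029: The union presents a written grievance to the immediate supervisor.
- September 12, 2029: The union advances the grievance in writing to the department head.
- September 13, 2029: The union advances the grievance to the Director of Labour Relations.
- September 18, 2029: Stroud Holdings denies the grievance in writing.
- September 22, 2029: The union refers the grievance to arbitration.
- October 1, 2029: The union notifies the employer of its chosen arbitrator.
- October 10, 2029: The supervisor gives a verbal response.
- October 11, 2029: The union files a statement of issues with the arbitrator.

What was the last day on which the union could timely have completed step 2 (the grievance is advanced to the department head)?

Step 2 runs from August 19, 2029, when the written grievance is presented to the supervisor. 20 days after August 19, 2029 is September 8, 2029.

September 8, 2029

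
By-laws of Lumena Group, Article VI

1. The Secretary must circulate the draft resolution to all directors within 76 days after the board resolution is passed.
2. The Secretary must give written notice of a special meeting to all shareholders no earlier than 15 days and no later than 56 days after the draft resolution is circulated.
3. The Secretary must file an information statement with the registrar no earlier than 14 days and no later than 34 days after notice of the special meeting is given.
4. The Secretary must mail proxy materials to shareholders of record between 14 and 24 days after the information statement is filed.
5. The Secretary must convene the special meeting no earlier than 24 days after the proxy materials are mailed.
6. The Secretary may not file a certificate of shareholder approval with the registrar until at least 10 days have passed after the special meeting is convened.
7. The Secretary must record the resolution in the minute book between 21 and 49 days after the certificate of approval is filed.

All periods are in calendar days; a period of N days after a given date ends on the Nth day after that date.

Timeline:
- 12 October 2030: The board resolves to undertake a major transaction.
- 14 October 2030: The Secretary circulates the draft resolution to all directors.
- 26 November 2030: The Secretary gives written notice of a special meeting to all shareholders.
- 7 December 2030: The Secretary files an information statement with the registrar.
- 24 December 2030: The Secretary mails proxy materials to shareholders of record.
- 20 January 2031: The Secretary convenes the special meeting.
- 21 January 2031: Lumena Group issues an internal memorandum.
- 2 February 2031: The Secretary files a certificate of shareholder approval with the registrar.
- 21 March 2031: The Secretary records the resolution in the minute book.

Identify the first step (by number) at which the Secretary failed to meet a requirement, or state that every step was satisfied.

Step 1 — counting 76 days from 12 October 2030 (when the board resolution is passed) gives a deadline of 27 December 2030; 14 October 2030 is within that limit.
Step 2 — 15 and 56 days from 14 October 2030 (when the draft resolution is circulated) are 29 October 2030 and 9 December 2030 respectively; done 26 November 2030, which is between those dates.
Step 3 — 14 and 34 days from 26 November 2030 (when notice of the special meeting is given) are 10 December 2030 and 30 December 2030 respectively; done 7 December 2030 — 3 days before the window opened.

Step 3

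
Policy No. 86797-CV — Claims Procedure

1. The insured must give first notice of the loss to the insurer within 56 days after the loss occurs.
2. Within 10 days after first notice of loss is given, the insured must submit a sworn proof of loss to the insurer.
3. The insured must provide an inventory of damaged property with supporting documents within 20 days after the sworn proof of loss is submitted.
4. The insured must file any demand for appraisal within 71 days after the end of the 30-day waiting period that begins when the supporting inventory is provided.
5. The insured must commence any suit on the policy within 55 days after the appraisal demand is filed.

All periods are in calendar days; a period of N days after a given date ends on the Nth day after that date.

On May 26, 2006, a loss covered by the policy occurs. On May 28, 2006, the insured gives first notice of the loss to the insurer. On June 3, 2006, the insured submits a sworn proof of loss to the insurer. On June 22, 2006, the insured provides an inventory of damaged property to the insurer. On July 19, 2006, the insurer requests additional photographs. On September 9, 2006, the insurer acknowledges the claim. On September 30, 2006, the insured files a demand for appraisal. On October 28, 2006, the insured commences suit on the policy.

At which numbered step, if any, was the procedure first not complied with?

None — every step was satisfied

Step 1 — counting 56 days from May 26, 2006 (when the loss occurs) gives a deadline of July 21, 2006; May 28, 2006 is within that limit.
Step 2 — counting 10 days from May 28, 2006 (when first notice of loss is given) gives a deadline of June 7, 2006; done June 3, 2006 — timely.
Step 3 — counting 20 days from June 3, 2006 (when the sworn proof of loss is submitted) gives a deadline of June 23, 2006; June 22, 2006 is within that limit.
Step 4 — counting 71 days from July 22, 2006 (end of the 30-day waiting period, which began when the supporting inventory is provided on June 22, 2006) gives a deadline of October 1, 2006; done September 30, 2006 — timely.
Step 5 — counting 55 days from September 30, 2006 (when the appraisal demand is filed) gives a deadline of November 24, 2006; completed October 28, 2006, before the deadline.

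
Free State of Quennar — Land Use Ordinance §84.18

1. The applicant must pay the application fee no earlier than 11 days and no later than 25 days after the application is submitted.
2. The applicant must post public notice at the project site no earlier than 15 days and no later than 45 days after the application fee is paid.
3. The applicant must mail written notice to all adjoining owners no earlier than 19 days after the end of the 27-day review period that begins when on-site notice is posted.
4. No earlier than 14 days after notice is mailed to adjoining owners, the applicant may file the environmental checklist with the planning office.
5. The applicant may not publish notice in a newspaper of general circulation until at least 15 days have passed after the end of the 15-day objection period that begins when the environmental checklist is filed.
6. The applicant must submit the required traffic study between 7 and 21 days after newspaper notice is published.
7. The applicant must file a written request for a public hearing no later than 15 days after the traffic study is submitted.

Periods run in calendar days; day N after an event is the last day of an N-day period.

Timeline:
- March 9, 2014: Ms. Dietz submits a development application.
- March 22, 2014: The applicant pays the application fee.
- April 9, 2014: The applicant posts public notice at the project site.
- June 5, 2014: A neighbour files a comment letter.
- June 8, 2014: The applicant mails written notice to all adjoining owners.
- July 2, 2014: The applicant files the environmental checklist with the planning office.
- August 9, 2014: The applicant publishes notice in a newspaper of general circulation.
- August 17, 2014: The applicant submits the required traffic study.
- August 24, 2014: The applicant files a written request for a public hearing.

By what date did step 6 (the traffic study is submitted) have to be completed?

August 30, 2014

Step 6 runs from August 9, 2014, when newspaper notice is published. The window is 7–21 days after August 9, 2014; it closes on August 30, 2014.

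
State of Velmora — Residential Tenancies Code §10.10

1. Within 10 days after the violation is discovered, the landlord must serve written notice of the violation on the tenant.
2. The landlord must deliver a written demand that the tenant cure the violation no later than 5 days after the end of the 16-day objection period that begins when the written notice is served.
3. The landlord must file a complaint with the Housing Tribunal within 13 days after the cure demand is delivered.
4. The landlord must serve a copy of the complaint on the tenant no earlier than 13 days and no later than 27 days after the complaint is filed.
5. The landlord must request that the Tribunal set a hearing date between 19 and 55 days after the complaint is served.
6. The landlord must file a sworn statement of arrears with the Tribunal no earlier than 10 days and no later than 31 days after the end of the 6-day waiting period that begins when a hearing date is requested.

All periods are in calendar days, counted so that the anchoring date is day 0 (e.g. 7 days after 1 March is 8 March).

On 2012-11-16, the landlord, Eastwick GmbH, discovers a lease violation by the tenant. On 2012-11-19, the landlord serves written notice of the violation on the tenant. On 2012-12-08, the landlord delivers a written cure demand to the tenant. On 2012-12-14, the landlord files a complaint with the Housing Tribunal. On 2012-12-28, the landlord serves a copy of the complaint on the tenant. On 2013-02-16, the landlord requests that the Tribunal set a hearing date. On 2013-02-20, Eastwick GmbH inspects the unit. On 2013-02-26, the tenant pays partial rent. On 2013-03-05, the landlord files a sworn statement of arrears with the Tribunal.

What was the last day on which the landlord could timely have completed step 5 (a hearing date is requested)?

Step 5 runs from 2012-12-28, when the complaint is served. The window is 19–55 days after 2012-12-28; it closes on 2013-02-21.

2013-02-21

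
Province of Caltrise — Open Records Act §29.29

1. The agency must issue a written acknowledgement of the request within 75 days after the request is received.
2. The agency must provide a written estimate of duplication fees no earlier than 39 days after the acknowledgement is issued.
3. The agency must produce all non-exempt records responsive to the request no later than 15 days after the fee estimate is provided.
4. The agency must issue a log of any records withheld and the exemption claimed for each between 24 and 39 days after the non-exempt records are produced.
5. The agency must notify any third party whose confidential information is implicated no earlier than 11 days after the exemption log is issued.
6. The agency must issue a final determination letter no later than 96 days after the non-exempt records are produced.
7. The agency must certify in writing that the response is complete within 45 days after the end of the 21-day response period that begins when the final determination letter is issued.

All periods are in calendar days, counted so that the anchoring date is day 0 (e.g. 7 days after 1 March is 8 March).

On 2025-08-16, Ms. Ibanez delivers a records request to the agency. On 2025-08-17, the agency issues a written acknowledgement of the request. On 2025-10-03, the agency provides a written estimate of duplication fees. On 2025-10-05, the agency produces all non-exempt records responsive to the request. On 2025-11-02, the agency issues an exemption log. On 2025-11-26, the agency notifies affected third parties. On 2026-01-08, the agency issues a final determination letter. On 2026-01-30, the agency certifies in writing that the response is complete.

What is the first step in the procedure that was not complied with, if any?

(1) due by 2025-08-16 + 75 days = 2025-10-30; 2025-08-17 is within that limit.
(2) permitted from 2025-08-17 + 39 days = 2025-09-25 onward; done 2025-10-03, after the minimum wait.
(3) due by 2025-10-03 + 15 days = 2025-10-18; done 2025-10-05 — timely.
(4) the permitted window runs from 2025-10-05 + 24 = 2025-10-29 to 2025-10-05 + 39 = 2025-11-13; done 2025-11-02 — within the window.
(5) permitted from 2025-11-02 + 11 days = 2025-11-13 onward; done 2025-11-26, after the minimum wait.
(6) due by 2025-10-05 + 96 days = 2026-01-09; 2026-01-08 is within that limit.
(7) due by 2026-01-29 + 45 days = 2026-03-15; done 2026-01-30 — timely.

None — every step was satisfied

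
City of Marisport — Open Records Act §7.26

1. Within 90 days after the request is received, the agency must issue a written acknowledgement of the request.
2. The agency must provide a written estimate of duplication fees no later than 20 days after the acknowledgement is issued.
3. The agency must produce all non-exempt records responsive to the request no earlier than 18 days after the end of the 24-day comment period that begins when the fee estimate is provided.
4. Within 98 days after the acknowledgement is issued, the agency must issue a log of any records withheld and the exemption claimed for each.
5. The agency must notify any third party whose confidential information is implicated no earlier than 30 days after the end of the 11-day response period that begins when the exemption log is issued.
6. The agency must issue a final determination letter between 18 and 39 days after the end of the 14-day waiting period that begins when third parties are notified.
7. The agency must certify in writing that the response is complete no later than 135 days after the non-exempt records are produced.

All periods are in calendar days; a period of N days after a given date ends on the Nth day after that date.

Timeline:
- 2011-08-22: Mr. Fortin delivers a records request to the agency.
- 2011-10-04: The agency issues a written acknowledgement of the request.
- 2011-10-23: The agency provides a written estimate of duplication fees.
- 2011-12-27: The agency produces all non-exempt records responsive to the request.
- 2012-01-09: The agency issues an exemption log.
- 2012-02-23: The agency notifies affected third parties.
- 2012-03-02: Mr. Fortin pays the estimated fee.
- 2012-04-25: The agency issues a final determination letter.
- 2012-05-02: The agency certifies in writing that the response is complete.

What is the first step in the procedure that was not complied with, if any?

Step 1 — counting 90 days from 2011-08-22 (when the request is received) gives a deadline of 2011-11-20; 2011-10-04 is within that limit.
Step 2 — counting 20 days from 2011-10-04 (when the acknowledgement is issued) gives a deadline of 2011-10-24; 2011-10-23 is within that limit.
Step 3 — must wait 18 days from 2011-11-16 (end of the 24-day comment period, which began when the fee estimate is provided on 2011-10-23), so not before 2011-12-04; done 2011-12-27 — permitted.
Step 4 — counting 98 days from 2011-10-04 (when the acknowledgement is issued) gives a deadline of 2012-01-10; done 2012-01-09 — timely.
Step 5 — must wait 30 days from 2012-01-20 (end of the 11-day response period, which began when the exemption log is issued on 2012-01-09), so not before 2012-02-19; done 2012-02-23, after the minimum wait.
Step 6 — 18 and 39 days from 2012-03-08 (end of the 14-day waiting period, which began when third parties are notified on 2012-02-23) are 2012-03-26 and 2012-04-16 respectively; done 2012-04-25 — 9 days after the window closed.
No need to go further; step 6 was not satisfied.

Step 6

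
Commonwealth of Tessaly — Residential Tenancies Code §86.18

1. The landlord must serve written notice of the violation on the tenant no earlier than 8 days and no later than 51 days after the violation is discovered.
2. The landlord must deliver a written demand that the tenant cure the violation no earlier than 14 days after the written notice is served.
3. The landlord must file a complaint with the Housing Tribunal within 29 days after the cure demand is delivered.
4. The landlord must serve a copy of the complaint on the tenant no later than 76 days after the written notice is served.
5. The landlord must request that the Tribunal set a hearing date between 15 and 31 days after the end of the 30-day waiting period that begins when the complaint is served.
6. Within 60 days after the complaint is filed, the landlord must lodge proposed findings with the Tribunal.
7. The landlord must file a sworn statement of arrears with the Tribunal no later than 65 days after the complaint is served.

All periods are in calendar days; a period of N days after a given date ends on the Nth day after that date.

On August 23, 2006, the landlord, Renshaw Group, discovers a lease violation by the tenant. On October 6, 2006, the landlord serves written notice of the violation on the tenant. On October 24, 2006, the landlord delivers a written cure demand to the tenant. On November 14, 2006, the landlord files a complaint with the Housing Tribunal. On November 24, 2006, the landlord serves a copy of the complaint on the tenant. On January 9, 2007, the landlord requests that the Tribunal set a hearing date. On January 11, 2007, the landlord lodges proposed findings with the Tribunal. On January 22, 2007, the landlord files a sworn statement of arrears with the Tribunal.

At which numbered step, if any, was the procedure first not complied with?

None — every step was satisfied

Step 1: the window is 8–51 days after August 23, 2006 (when the violation is discovered), so August 31, 2006 through October 13, 2006; October 6, 2006 falls inside that range.
Step 2: the earliest permitted date is 14 days after October 6, 2006 (when the written notice is served), i.e. October 20, 2006; done October 24, 2006, after the minimum wait.
Step 3: 29 days after October 24, 2006 (when the cure demand is delivered) is November 22, 2006; completed November 14, 2006, before the deadline.
Step 4: 76 days after October 6, 2006 (when the written notice is served) is December 21, 2006; done November 24, 2006 — timely.
Step 5: the window is 15–31 days after December 24, 2006 (end of the 30-day waiting period, which began when the complaint is served on November 24, 2006), so January 8, 2007 through January 24, 2007; done January 9, 2007 — within the window.
Step 6: 60 days after November 14, 2006 (when the complaint is filed) is January 13, 2007; January 11, 2007 is within that limit.
Step 7: 65 days after November 24, 2006 (when the complaint is served) is January 28, 2007; done January 22, 2007 — timely.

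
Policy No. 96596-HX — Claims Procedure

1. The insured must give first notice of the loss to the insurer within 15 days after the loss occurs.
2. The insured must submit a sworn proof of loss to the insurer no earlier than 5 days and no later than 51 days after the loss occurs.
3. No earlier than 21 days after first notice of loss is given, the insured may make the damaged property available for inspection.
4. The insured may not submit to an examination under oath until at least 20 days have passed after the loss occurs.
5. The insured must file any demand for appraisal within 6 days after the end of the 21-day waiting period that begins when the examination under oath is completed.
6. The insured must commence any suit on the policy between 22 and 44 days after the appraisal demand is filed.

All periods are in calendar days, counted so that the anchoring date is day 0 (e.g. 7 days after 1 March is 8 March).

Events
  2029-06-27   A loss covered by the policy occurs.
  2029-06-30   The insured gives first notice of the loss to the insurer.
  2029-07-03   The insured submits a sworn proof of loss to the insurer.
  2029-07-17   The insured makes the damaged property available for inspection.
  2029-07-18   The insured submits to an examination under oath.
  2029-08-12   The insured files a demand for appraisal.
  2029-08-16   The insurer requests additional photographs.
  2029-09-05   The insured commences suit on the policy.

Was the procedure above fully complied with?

(1) due by 2029-06-27 + 15 days = 2029-07-12; 2029-06-30 is within that limit.
(2) the permitted window runs from 2029-06-27 + 5 = 2029-07-02 to 2029-06-27 + 51 = 2029-08-17; 2029-07-03 falls inside that range.
(3) permitted from 2029-06-30 + 21 days = 2029-07-21 onward; 2029-07-17 is 4 days before the earliest permitted date.
That is the first point of non-compliance.

No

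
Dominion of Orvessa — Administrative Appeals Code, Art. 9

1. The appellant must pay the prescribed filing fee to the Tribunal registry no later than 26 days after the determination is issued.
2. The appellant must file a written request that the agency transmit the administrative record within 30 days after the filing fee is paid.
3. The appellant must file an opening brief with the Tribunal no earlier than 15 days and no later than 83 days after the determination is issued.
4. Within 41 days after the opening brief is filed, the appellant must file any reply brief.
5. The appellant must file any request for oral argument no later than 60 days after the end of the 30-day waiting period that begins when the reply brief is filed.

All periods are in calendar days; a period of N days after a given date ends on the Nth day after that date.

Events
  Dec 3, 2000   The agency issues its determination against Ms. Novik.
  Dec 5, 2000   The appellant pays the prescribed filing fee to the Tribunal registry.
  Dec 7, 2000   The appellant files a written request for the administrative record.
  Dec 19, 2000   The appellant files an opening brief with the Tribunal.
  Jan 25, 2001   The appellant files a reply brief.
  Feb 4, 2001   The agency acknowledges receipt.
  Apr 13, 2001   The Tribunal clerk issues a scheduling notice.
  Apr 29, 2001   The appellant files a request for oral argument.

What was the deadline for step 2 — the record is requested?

Step 2 runs from Dec 5, 2000, when the filing fee is paid. 30 days after Dec 5, 2000 is Jan 4, 2001.

Jan 4, 2001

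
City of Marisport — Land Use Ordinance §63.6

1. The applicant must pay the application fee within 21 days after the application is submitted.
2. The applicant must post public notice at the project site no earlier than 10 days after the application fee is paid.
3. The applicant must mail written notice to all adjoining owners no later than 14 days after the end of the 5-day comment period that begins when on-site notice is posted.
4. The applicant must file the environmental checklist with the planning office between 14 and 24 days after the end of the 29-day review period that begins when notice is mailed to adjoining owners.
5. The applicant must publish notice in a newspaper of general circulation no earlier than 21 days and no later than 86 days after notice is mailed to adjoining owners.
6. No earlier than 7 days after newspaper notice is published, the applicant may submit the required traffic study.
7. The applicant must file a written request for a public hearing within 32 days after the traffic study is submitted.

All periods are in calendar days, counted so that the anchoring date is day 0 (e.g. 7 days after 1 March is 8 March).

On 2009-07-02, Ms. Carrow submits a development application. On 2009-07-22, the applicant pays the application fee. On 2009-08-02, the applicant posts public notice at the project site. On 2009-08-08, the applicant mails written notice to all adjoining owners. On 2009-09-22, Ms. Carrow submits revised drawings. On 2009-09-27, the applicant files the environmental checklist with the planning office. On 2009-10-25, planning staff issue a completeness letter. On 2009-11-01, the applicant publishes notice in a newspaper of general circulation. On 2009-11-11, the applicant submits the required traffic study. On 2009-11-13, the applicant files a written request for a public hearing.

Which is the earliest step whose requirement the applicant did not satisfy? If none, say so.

Step 1: 21 days after 2009-07-02 (when the application is submitted) is 2009-07-23; completed 2009-07-22, before the deadline.
Step 2: the earliest permitted date is 10 days after 2009-07-22 (when the application fee is paid), i.e. 2009-08-01; done 2009-08-02 — permitted.
Step 3: 14 days after 2009-08-07 (end of the 5-day comment period, which began when on-site notice is posted on 2009-08-02) is 2009-08-21; done 2009-08-08 — timely.
Step 4: the window is 14–24 days after 2009-09-06 (end of the 29-day review period, which began when notice is mailed to adjoining owners on 2009-08-08), so 2009-09-20 through 2009-09-30; 2009-09-27 falls inside that range.
Step 5: the window is 21–86 days after 2009-08-08 (when notice is mailed to adjoining owners), so 2009-08-29 through 2009-11-02; 2009-11-01 falls inside that range.
Step 6: the earliest permitted date is 7 days after 2009-11-01 (when newspaper notice is published), i.e. 2009-11-08; done 2009-11-11 — permitted.
Step 7: 32 days after 2009-11-11 (when the traffic study is submitted) is 2009-12-13; completed 2009-11-13, before the deadline.

None — every step was satisfied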